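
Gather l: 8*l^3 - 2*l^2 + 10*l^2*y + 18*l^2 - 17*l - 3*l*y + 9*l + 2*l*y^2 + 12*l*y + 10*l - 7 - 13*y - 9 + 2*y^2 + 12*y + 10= 8*l^3 + l^2*(10*y + 16) + l*(2*y^2 + 9*y + 2) + 2*y^2 - y - 6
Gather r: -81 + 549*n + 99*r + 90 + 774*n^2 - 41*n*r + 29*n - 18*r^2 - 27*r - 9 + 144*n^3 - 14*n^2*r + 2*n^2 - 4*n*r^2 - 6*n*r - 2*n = 144*n^3 + 776*n^2 + 576*n + r^2*(-4*n - 18) + r*(-14*n^2 - 47*n + 72)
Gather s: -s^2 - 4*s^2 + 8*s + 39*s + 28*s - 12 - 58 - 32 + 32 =-5*s^2 + 75*s - 70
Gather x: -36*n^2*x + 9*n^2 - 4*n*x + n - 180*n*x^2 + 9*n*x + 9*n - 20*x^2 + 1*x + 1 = 9*n^2 + 10*n + x^2*(-180*n - 20) + x*(-36*n^2 + 5*n + 1) + 1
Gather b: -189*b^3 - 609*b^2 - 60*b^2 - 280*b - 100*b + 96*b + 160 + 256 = -189*b^3 - 669*b^2 - 284*b + 416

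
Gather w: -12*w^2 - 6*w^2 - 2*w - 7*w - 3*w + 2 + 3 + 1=-18*w^2 - 12*w + 6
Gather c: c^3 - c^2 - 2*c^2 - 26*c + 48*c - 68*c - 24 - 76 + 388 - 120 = c^3 - 3*c^2 - 46*c + 168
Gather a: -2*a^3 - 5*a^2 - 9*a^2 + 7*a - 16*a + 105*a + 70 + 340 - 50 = -2*a^3 - 14*a^2 + 96*a + 360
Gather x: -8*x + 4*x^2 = 4*x^2 - 8*x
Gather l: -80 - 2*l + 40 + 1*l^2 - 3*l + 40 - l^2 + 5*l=0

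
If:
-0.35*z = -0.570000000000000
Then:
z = 1.63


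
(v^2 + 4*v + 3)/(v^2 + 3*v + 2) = (v + 3)/(v + 2)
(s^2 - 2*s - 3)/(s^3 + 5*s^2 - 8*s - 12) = (s - 3)/(s^2 + 4*s - 12)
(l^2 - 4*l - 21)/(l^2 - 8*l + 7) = (l + 3)/(l - 1)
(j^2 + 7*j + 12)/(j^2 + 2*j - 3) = (j + 4)/(j - 1)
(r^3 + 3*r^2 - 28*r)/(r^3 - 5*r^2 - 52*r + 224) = r/(r - 8)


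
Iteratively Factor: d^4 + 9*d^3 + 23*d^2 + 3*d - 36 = (d + 3)*(d^3 + 6*d^2 + 5*d - 12) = (d - 1)*(d + 3)*(d^2 + 7*d + 12) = (d - 1)*(d + 3)*(d + 4)*(d + 3)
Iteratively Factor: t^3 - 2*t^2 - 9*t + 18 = (t - 3)*(t^2 + t - 6) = (t - 3)*(t - 2)*(t + 3)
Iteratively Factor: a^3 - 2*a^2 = (a)*(a^2 - 2*a) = a^2*(a - 2)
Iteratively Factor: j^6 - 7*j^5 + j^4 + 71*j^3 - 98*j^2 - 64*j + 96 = (j + 3)*(j^5 - 10*j^4 + 31*j^3 - 22*j^2 - 32*j + 32) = (j - 1)*(j + 3)*(j^4 - 9*j^3 + 22*j^2 - 32) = (j - 1)*(j + 1)*(j + 3)*(j^3 - 10*j^2 + 32*j - 32) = (j - 4)*(j - 1)*(j + 1)*(j + 3)*(j^2 - 6*j + 8) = (j - 4)*(j - 2)*(j - 1)*(j + 1)*(j + 3)*(j - 4)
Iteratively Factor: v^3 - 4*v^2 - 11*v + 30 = (v + 3)*(v^2 - 7*v + 10) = (v - 2)*(v + 3)*(v - 5)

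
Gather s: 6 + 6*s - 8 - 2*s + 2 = 4*s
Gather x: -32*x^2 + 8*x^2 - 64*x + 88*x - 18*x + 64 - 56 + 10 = -24*x^2 + 6*x + 18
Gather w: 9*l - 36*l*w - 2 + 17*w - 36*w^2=9*l - 36*w^2 + w*(17 - 36*l) - 2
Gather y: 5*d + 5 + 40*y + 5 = 5*d + 40*y + 10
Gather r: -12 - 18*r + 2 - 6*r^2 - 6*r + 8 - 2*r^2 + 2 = -8*r^2 - 24*r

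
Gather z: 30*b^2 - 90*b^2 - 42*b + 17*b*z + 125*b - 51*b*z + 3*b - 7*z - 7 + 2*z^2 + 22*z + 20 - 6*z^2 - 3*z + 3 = -60*b^2 + 86*b - 4*z^2 + z*(12 - 34*b) + 16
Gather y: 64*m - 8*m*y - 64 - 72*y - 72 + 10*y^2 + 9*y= 64*m + 10*y^2 + y*(-8*m - 63) - 136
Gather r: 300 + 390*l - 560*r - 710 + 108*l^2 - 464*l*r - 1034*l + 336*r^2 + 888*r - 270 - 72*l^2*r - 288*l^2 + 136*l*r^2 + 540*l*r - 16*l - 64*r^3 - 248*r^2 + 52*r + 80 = -180*l^2 - 660*l - 64*r^3 + r^2*(136*l + 88) + r*(-72*l^2 + 76*l + 380) - 600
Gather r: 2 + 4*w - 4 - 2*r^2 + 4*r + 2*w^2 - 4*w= -2*r^2 + 4*r + 2*w^2 - 2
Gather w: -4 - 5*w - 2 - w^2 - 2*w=-w^2 - 7*w - 6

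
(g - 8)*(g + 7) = g^2 - g - 56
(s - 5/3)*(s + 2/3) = s^2 - s - 10/9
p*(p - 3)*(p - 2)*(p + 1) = p^4 - 4*p^3 + p^2 + 6*p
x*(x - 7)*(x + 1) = x^3 - 6*x^2 - 7*x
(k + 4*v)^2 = k^2 + 8*k*v + 16*v^2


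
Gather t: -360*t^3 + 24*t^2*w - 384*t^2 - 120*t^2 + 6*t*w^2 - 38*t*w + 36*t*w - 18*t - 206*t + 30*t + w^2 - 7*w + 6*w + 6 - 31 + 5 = -360*t^3 + t^2*(24*w - 504) + t*(6*w^2 - 2*w - 194) + w^2 - w - 20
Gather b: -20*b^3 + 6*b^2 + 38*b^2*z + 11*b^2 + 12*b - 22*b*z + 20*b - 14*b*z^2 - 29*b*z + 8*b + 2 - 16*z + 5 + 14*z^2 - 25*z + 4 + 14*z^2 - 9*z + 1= -20*b^3 + b^2*(38*z + 17) + b*(-14*z^2 - 51*z + 40) + 28*z^2 - 50*z + 12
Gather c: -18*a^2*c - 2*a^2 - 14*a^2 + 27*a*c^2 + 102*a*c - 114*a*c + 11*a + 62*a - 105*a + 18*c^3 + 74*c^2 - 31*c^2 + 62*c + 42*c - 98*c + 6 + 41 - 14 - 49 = -16*a^2 - 32*a + 18*c^3 + c^2*(27*a + 43) + c*(-18*a^2 - 12*a + 6) - 16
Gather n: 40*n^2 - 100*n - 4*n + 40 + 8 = 40*n^2 - 104*n + 48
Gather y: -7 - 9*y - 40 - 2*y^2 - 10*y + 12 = -2*y^2 - 19*y - 35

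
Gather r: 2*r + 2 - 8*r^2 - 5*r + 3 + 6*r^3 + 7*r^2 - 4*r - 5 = 6*r^3 - r^2 - 7*r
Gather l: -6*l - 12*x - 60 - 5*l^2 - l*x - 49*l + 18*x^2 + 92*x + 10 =-5*l^2 + l*(-x - 55) + 18*x^2 + 80*x - 50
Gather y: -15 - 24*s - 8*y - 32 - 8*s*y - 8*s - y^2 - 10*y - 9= -32*s - y^2 + y*(-8*s - 18) - 56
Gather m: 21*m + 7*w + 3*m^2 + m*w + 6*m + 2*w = 3*m^2 + m*(w + 27) + 9*w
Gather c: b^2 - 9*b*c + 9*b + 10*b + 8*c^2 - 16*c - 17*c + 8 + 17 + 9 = b^2 + 19*b + 8*c^2 + c*(-9*b - 33) + 34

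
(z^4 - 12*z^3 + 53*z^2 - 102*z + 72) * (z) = z^5 - 12*z^4 + 53*z^3 - 102*z^2 + 72*z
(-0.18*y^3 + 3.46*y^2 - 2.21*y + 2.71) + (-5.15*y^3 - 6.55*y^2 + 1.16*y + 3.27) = -5.33*y^3 - 3.09*y^2 - 1.05*y + 5.98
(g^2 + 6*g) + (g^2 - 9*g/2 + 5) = 2*g^2 + 3*g/2 + 5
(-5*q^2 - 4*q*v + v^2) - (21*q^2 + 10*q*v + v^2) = -26*q^2 - 14*q*v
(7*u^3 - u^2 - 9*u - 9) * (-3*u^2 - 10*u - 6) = -21*u^5 - 67*u^4 - 5*u^3 + 123*u^2 + 144*u + 54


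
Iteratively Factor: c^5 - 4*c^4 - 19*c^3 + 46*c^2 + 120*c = (c)*(c^4 - 4*c^3 - 19*c^2 + 46*c + 120) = c*(c + 3)*(c^3 - 7*c^2 + 2*c + 40) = c*(c - 5)*(c + 3)*(c^2 - 2*c - 8) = c*(c - 5)*(c - 4)*(c + 3)*(c + 2)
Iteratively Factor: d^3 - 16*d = (d)*(d^2 - 16) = d*(d - 4)*(d + 4)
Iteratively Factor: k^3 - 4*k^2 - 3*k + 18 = (k - 3)*(k^2 - k - 6) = (k - 3)*(k + 2)*(k - 3)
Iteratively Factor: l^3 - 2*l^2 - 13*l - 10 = (l - 5)*(l^2 + 3*l + 2) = (l - 5)*(l + 2)*(l + 1)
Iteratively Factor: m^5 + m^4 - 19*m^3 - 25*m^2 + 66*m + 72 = (m + 3)*(m^4 - 2*m^3 - 13*m^2 + 14*m + 24) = (m + 3)^2*(m^3 - 5*m^2 + 2*m + 8) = (m - 4)*(m + 3)^2*(m^2 - m - 2) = (m - 4)*(m + 1)*(m + 3)^2*(m - 2)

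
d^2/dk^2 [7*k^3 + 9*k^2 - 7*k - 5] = 42*k + 18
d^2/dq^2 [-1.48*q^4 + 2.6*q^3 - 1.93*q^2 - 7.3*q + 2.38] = -17.76*q^2 + 15.6*q - 3.86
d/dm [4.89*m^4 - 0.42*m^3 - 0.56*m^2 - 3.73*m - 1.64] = 19.56*m^3 - 1.26*m^2 - 1.12*m - 3.73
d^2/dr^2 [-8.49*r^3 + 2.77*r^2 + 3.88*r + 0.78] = 5.54 - 50.94*r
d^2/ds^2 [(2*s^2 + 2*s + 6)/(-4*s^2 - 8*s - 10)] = 2*(4*s^3 - 6*s^2 - 42*s - 23)/(8*s^6 + 48*s^5 + 156*s^4 + 304*s^3 + 390*s^2 + 300*s + 125)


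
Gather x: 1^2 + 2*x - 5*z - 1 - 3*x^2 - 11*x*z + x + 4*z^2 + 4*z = -3*x^2 + x*(3 - 11*z) + 4*z^2 - z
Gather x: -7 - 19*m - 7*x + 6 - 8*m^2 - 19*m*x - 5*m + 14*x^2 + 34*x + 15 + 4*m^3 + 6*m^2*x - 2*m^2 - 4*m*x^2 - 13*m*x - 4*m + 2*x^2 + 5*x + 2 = 4*m^3 - 10*m^2 - 28*m + x^2*(16 - 4*m) + x*(6*m^2 - 32*m + 32) + 16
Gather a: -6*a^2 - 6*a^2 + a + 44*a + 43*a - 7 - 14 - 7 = -12*a^2 + 88*a - 28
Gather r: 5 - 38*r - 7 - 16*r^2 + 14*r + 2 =-16*r^2 - 24*r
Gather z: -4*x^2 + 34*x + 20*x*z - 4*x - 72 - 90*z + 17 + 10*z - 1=-4*x^2 + 30*x + z*(20*x - 80) - 56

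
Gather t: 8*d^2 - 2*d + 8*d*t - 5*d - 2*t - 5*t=8*d^2 - 7*d + t*(8*d - 7)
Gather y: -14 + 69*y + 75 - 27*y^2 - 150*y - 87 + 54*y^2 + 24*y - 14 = 27*y^2 - 57*y - 40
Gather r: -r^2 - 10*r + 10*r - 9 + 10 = 1 - r^2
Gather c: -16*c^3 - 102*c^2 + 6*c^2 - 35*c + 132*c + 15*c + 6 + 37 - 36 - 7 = -16*c^3 - 96*c^2 + 112*c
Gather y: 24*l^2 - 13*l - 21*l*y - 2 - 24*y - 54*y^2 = 24*l^2 - 13*l - 54*y^2 + y*(-21*l - 24) - 2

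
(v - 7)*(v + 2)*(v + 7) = v^3 + 2*v^2 - 49*v - 98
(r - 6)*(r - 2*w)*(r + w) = r^3 - r^2*w - 6*r^2 - 2*r*w^2 + 6*r*w + 12*w^2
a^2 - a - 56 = (a - 8)*(a + 7)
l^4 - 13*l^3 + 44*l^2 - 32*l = l*(l - 8)*(l - 4)*(l - 1)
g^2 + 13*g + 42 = (g + 6)*(g + 7)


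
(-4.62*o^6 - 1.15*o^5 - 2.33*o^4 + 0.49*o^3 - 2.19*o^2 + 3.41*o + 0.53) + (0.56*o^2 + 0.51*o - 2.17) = -4.62*o^6 - 1.15*o^5 - 2.33*o^4 + 0.49*o^3 - 1.63*o^2 + 3.92*o - 1.64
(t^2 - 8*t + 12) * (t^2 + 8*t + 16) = t^4 - 36*t^2 - 32*t + 192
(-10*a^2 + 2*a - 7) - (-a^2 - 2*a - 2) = -9*a^2 + 4*a - 5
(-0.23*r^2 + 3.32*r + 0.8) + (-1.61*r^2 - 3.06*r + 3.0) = -1.84*r^2 + 0.26*r + 3.8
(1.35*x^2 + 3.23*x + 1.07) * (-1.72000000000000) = -2.322*x^2 - 5.5556*x - 1.8404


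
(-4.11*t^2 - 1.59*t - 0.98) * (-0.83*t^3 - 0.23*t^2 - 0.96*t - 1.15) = 3.4113*t^5 + 2.265*t^4 + 5.1247*t^3 + 6.4783*t^2 + 2.7693*t + 1.127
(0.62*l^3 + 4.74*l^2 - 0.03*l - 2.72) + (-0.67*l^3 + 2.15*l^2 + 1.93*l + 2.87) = -0.05*l^3 + 6.89*l^2 + 1.9*l + 0.15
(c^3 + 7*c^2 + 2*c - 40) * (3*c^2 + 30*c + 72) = 3*c^5 + 51*c^4 + 288*c^3 + 444*c^2 - 1056*c - 2880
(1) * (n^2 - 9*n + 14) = n^2 - 9*n + 14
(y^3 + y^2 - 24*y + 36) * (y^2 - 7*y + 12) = y^5 - 6*y^4 - 19*y^3 + 216*y^2 - 540*y + 432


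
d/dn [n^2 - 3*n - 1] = 2*n - 3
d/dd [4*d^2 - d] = 8*d - 1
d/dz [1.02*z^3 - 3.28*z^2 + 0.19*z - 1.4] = 3.06*z^2 - 6.56*z + 0.19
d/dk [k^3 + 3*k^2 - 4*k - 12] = 3*k^2 + 6*k - 4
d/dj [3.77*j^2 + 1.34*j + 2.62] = 7.54*j + 1.34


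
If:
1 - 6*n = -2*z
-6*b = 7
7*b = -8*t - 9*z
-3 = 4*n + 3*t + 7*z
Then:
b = -7/6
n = -2/7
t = 107/42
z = -19/14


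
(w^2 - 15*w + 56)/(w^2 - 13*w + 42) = (w - 8)/(w - 6)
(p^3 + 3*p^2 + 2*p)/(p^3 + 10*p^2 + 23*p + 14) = p/(p + 7)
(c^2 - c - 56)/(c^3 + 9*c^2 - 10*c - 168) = (c - 8)/(c^2 + 2*c - 24)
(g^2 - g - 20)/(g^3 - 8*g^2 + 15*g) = (g + 4)/(g*(g - 3))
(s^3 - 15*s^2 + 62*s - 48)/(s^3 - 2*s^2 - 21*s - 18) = (s^2 - 9*s + 8)/(s^2 + 4*s + 3)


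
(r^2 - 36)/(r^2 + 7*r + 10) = (r^2 - 36)/(r^2 + 7*r + 10)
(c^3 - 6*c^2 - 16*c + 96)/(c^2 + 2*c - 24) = (c^2 - 2*c - 24)/(c + 6)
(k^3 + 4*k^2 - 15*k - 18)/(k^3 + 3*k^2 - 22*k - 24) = (k - 3)/(k - 4)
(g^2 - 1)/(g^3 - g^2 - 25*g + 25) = (g + 1)/(g^2 - 25)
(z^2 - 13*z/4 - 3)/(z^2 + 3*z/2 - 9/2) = (4*z^2 - 13*z - 12)/(2*(2*z^2 + 3*z - 9))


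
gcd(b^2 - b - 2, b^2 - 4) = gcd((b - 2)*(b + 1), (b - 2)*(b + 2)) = b - 2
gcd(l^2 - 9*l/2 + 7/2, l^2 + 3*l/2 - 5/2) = l - 1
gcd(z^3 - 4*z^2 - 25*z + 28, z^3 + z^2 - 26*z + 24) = z - 1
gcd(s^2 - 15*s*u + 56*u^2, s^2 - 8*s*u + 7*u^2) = s - 7*u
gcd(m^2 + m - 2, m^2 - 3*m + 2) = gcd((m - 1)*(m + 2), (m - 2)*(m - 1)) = m - 1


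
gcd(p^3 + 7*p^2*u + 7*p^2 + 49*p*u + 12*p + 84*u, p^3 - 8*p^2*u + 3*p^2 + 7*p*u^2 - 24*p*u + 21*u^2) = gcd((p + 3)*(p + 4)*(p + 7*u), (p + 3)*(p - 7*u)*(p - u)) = p + 3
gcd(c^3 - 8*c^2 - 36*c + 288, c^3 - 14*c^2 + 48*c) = c^2 - 14*c + 48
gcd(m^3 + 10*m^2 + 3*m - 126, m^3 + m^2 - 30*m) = m + 6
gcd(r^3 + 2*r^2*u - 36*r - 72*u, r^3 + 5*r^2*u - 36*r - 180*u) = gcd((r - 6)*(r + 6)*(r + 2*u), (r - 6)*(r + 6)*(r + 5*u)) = r^2 - 36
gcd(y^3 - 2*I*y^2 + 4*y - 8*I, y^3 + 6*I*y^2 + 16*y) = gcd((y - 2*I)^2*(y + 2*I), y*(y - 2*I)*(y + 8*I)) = y - 2*I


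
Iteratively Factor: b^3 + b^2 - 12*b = (b)*(b^2 + b - 12) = b*(b + 4)*(b - 3)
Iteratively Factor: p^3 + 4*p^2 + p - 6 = (p + 3)*(p^2 + p - 2) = (p - 1)*(p + 3)*(p + 2)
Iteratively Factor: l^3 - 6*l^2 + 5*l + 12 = (l + 1)*(l^2 - 7*l + 12) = (l - 3)*(l + 1)*(l - 4)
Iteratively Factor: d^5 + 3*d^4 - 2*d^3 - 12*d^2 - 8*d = (d)*(d^4 + 3*d^3 - 2*d^2 - 12*d - 8) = d*(d - 2)*(d^3 + 5*d^2 + 8*d + 4) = d*(d - 2)*(d + 1)*(d^2 + 4*d + 4) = d*(d - 2)*(d + 1)*(d + 2)*(d + 2)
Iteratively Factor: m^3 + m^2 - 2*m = (m + 2)*(m^2 - m) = m*(m + 2)*(m - 1)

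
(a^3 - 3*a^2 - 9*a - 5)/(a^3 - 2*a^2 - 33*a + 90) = (a^2 + 2*a + 1)/(a^2 + 3*a - 18)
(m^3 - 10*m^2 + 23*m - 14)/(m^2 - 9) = (m^3 - 10*m^2 + 23*m - 14)/(m^2 - 9)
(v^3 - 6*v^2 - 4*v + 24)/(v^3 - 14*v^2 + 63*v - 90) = (v^2 - 4)/(v^2 - 8*v + 15)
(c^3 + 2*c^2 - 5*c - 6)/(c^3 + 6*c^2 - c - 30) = (c + 1)/(c + 5)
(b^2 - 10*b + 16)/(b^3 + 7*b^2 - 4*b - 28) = (b - 8)/(b^2 + 9*b + 14)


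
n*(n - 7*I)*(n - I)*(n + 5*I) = n^4 - 3*I*n^3 + 33*n^2 - 35*I*n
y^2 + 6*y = y*(y + 6)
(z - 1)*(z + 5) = z^2 + 4*z - 5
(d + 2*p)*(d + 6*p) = d^2 + 8*d*p + 12*p^2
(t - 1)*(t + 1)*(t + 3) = t^3 + 3*t^2 - t - 3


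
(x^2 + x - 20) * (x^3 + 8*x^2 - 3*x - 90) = x^5 + 9*x^4 - 15*x^3 - 253*x^2 - 30*x + 1800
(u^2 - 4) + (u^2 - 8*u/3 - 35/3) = 2*u^2 - 8*u/3 - 47/3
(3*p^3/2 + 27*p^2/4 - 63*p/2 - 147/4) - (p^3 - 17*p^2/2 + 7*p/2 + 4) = p^3/2 + 61*p^2/4 - 35*p - 163/4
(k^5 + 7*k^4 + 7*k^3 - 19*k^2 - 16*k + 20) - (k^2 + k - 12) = k^5 + 7*k^4 + 7*k^3 - 20*k^2 - 17*k + 32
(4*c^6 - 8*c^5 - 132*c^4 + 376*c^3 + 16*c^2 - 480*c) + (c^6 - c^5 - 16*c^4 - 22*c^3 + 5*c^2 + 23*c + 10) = 5*c^6 - 9*c^5 - 148*c^4 + 354*c^3 + 21*c^2 - 457*c + 10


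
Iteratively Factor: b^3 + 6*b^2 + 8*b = (b)*(b^2 + 6*b + 8) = b*(b + 4)*(b + 2)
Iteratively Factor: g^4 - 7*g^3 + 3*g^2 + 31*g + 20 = (g + 1)*(g^3 - 8*g^2 + 11*g + 20) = (g + 1)^2*(g^2 - 9*g + 20) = (g - 5)*(g + 1)^2*(g - 4)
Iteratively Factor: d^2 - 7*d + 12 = (d - 4)*(d - 3)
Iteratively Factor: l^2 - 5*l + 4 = (l - 1)*(l - 4)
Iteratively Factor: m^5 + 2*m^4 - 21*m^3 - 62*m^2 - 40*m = (m - 5)*(m^4 + 7*m^3 + 14*m^2 + 8*m) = (m - 5)*(m + 4)*(m^3 + 3*m^2 + 2*m) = (m - 5)*(m + 2)*(m + 4)*(m^2 + m) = (m - 5)*(m + 1)*(m + 2)*(m + 4)*(m)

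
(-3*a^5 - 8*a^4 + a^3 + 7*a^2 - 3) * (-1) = 3*a^5 + 8*a^4 - a^3 - 7*a^2 + 3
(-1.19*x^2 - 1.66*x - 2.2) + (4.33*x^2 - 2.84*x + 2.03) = 3.14*x^2 - 4.5*x - 0.17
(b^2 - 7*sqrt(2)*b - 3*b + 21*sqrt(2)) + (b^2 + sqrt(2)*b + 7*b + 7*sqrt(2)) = 2*b^2 - 6*sqrt(2)*b + 4*b + 28*sqrt(2)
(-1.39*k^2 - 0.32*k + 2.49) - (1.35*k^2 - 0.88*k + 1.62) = -2.74*k^2 + 0.56*k + 0.87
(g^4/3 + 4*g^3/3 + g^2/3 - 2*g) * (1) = g^4/3 + 4*g^3/3 + g^2/3 - 2*g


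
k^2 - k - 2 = (k - 2)*(k + 1)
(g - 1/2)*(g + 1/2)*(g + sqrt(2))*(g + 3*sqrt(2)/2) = g^4 + 5*sqrt(2)*g^3/2 + 11*g^2/4 - 5*sqrt(2)*g/8 - 3/4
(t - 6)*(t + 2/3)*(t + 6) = t^3 + 2*t^2/3 - 36*t - 24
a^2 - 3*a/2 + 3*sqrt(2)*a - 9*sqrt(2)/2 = (a - 3/2)*(a + 3*sqrt(2))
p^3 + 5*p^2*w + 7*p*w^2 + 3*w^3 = (p + w)^2*(p + 3*w)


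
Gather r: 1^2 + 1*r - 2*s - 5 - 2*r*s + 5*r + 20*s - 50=r*(6 - 2*s) + 18*s - 54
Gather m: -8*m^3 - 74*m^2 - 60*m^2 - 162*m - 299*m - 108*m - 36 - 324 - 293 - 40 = -8*m^3 - 134*m^2 - 569*m - 693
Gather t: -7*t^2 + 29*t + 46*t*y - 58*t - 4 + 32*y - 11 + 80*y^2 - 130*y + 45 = -7*t^2 + t*(46*y - 29) + 80*y^2 - 98*y + 30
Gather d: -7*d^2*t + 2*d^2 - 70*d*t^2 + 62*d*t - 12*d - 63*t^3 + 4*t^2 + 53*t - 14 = d^2*(2 - 7*t) + d*(-70*t^2 + 62*t - 12) - 63*t^3 + 4*t^2 + 53*t - 14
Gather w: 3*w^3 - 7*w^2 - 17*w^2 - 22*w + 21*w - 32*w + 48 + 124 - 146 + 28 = 3*w^3 - 24*w^2 - 33*w + 54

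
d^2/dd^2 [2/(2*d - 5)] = 16/(2*d - 5)^3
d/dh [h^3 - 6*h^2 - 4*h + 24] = 3*h^2 - 12*h - 4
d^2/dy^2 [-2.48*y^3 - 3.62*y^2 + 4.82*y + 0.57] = -14.88*y - 7.24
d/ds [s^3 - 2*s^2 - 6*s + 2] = 3*s^2 - 4*s - 6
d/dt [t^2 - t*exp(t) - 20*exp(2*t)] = -t*exp(t) + 2*t - 40*exp(2*t) - exp(t)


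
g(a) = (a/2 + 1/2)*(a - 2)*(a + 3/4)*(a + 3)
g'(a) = (a/2 + 1/2)*(a - 2)*(a + 3/4) + (a/2 + 1/2)*(a - 2)*(a + 3) + (a/2 + 1/2)*(a + 3/4)*(a + 3) + (a - 2)*(a + 3/4)*(a + 3)/2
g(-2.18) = -2.89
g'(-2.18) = 1.64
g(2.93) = 39.88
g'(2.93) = 70.59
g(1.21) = -7.20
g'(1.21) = 0.47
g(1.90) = -1.88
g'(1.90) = 17.08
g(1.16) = -7.21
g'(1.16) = -0.26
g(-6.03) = 323.09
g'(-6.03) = -272.29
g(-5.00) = 119.00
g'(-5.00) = -134.25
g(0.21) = -3.34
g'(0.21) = -5.41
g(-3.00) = 0.00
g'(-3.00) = -11.25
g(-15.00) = 20349.00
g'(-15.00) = -5774.25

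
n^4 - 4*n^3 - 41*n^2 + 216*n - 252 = (n - 6)*(n - 3)*(n - 2)*(n + 7)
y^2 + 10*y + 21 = (y + 3)*(y + 7)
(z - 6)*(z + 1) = z^2 - 5*z - 6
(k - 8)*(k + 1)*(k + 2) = k^3 - 5*k^2 - 22*k - 16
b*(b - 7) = b^2 - 7*b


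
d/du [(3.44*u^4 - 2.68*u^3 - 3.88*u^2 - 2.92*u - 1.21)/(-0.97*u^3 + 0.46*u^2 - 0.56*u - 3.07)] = (-3.3368*u^6 + 3.1648*u^5 - 10.7756*u^4 - 44.9064*u^3 + 24.6777*u^2 + 24.9364*u + 8.2868)/(0.9409*u^6 - 0.8924*u^5 + 1.298*u^4 + 5.4406*u^3 - 2.5108*u^2 + 3.4384*u + 9.4249)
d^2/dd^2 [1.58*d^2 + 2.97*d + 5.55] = 3.16000000000000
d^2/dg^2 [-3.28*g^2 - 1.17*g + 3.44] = -6.56000000000000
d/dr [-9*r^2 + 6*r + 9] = 6 - 18*r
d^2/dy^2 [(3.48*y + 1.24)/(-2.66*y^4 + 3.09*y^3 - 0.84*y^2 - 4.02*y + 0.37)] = (-295.477056*y^7 + 282.181312*y^6 + 59.74308*y^5 + 85.5226080000001*y^4 - 161.408592*y^3 + 120.26784*y^2 - 23.106744*y - 51.20088)/(18.821096*y^12 - 65.590812*y^11 + 94.02435*y^10 + 14.402331*y^9 - 176.413944*y^8 + 180.74997*y^7 + 51.388065*y^6 - 159.274044*y^5 + 68.60985*y^4 + 56.199249*y^3 - 17.593056*y^2 + 1.651014*y - 0.050653)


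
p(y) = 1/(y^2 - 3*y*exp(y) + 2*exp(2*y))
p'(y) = (3*y*exp(y) - 2*y - 4*exp(2*y) + 3*exp(y))/(y^2 - 3*y*exp(y) + 2*exp(2*y))^2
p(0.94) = 0.15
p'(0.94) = -0.29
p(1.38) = 0.06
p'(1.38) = -0.13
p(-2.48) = 0.15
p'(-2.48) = 0.10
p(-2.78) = 0.12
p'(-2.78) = 0.08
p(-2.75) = 0.12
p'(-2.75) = 0.08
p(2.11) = 0.01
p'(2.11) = -0.03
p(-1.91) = 0.22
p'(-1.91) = 0.16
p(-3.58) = 0.08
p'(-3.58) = 0.04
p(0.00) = 0.50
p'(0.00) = -0.25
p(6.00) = 0.00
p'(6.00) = 0.00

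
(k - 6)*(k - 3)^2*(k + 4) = k^4 - 8*k^3 - 3*k^2 + 126*k - 216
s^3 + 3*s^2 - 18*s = s*(s - 3)*(s + 6)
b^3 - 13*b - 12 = (b - 4)*(b + 1)*(b + 3)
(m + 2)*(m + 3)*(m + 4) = m^3 + 9*m^2 + 26*m + 24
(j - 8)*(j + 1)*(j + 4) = j^3 - 3*j^2 - 36*j - 32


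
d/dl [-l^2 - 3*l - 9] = -2*l - 3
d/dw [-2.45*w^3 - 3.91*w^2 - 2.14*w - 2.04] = -7.35*w^2 - 7.82*w - 2.14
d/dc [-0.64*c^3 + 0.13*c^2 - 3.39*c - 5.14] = -1.92*c^2 + 0.26*c - 3.39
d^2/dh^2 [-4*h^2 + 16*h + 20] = -8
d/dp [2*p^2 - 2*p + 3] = 4*p - 2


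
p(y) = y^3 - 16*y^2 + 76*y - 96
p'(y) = 3*y^2 - 32*y + 76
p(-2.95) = -485.11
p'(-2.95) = 196.51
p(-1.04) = -193.47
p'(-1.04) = 112.52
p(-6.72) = -1632.72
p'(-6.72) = 426.52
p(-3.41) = -580.86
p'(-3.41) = 220.00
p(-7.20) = -1845.89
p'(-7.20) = 461.92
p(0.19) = -82.13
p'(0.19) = 70.03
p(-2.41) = -386.09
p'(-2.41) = 170.54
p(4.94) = 9.54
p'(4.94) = -8.87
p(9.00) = 21.00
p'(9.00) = 31.00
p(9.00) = 21.00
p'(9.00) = 31.00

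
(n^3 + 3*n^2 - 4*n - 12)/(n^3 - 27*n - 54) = (n^2 - 4)/(n^2 - 3*n - 18)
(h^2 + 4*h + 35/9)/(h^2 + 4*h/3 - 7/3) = (h + 5/3)/(h - 1)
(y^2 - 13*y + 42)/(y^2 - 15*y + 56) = (y - 6)/(y - 8)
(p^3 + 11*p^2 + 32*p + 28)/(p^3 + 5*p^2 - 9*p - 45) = (p^3 + 11*p^2 + 32*p + 28)/(p^3 + 5*p^2 - 9*p - 45)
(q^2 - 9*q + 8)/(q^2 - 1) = (q - 8)/(q + 1)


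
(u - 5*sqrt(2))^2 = u^2 - 10*sqrt(2)*u + 50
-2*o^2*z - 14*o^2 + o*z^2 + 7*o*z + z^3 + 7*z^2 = (-o + z)*(2*o + z)*(z + 7)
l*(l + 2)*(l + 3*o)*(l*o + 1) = l^4*o + 3*l^3*o^2 + 2*l^3*o + l^3 + 6*l^2*o^2 + 3*l^2*o + 2*l^2 + 6*l*o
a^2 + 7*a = a*(a + 7)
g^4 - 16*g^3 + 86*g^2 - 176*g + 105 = (g - 7)*(g - 5)*(g - 3)*(g - 1)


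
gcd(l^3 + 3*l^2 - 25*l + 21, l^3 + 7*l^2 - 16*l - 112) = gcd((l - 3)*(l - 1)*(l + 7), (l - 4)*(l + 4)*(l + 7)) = l + 7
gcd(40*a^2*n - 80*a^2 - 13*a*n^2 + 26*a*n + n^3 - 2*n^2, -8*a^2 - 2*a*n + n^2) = 1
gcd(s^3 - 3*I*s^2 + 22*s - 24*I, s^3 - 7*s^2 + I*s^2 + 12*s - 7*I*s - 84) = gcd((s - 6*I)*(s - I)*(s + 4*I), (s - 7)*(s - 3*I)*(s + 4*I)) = s + 4*I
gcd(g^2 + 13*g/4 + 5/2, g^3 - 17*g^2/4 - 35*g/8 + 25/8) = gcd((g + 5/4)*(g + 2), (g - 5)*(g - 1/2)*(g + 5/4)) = g + 5/4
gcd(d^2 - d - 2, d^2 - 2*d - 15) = 1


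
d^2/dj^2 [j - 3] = 0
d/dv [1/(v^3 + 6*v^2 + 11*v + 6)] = (-3*v^2 - 12*v - 11)/(v^3 + 6*v^2 + 11*v + 6)^2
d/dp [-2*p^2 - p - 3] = -4*p - 1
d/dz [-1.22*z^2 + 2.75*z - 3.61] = 2.75 - 2.44*z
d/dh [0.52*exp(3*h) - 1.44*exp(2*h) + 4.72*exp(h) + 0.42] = (1.56*exp(2*h) - 2.88*exp(h) + 4.72)*exp(h)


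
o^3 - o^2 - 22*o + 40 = (o - 4)*(o - 2)*(o + 5)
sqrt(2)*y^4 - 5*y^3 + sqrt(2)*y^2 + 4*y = y*(y - 2*sqrt(2))*(y - sqrt(2))*(sqrt(2)*y + 1)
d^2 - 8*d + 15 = (d - 5)*(d - 3)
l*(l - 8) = l^2 - 8*l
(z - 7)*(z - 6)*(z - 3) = z^3 - 16*z^2 + 81*z - 126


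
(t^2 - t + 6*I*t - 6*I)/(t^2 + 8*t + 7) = (t^2 - t + 6*I*t - 6*I)/(t^2 + 8*t + 7)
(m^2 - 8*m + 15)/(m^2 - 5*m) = (m - 3)/m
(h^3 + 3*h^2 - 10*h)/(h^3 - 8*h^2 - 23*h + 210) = h*(h - 2)/(h^2 - 13*h + 42)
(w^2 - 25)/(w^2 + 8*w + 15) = (w - 5)/(w + 3)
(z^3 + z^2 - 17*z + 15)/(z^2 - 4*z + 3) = z + 5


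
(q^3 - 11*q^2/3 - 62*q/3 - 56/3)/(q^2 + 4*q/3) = q - 5 - 14/q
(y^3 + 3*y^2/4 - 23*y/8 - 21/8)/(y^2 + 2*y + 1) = (y^2 - y/4 - 21/8)/(y + 1)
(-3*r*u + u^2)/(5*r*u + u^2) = (-3*r + u)/(5*r + u)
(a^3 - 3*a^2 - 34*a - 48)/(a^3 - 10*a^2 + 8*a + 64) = (a + 3)/(a - 4)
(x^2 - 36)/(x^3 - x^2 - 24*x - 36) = (x + 6)/(x^2 + 5*x + 6)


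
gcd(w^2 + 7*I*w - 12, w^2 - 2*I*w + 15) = w + 3*I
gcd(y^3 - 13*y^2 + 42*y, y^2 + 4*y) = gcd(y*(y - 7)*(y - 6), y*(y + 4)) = y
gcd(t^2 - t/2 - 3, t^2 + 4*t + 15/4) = t + 3/2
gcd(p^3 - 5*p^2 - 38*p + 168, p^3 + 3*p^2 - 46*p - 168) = p^2 - p - 42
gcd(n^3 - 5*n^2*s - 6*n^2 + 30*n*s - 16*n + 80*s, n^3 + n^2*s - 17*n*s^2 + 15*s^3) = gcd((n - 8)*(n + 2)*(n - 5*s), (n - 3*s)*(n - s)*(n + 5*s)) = 1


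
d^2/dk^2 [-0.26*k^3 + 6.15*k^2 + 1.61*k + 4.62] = 12.3 - 1.56*k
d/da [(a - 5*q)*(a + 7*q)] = 2*a + 2*q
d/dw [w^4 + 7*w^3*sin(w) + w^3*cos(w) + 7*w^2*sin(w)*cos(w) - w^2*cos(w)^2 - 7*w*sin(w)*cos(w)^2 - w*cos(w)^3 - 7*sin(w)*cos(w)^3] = -w^3*sin(w) + 7*w^3*cos(w) + 4*w^3 + 21*w^2*sin(w) + w^2*sin(2*w) + 3*w^2*cos(w) + 7*w^2*cos(2*w) + 3*w*sin(w)/4 + 7*w*sin(2*w) + 3*w*sin(3*w)/4 - 7*w*cos(w)/4 - w*cos(2*w) - 21*w*cos(3*w)/4 - w - 7*sin(w)/4 - 7*sin(3*w)/4 - 3*cos(w)/4 - 7*cos(2*w)^2 - 7*cos(2*w)/2 - cos(3*w)/4 + 7/2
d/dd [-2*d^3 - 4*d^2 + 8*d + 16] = -6*d^2 - 8*d + 8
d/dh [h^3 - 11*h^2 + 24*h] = 3*h^2 - 22*h + 24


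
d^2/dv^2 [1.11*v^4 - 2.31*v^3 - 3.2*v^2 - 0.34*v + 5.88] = 13.32*v^2 - 13.86*v - 6.4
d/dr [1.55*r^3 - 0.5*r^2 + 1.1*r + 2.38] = 4.65*r^2 - 1.0*r + 1.1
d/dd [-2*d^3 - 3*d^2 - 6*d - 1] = -6*d^2 - 6*d - 6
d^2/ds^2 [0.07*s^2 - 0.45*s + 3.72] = 0.140000000000000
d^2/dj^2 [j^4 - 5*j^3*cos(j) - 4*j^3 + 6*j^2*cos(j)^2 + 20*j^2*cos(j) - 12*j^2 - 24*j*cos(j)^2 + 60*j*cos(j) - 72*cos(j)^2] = 5*j^3*cos(j) + 30*j^2*sin(j) - 20*j^2*cos(j) - 12*j^2*cos(2*j) + 12*j^2 - 80*j*sin(j) - 24*j*sin(2*j) - 90*j*cos(j) + 48*j*cos(2*j) - 24*j - 120*sin(j) + 48*sin(2*j) + 40*cos(j) + 150*cos(2*j) - 18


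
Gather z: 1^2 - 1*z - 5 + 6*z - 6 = 5*z - 10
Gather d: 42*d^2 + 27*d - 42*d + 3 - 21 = 42*d^2 - 15*d - 18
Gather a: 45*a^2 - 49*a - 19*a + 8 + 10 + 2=45*a^2 - 68*a + 20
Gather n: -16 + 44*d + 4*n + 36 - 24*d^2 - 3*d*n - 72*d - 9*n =-24*d^2 - 28*d + n*(-3*d - 5) + 20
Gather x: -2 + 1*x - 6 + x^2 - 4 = x^2 + x - 12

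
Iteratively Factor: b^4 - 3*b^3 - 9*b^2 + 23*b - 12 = (b - 4)*(b^3 + b^2 - 5*b + 3) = (b - 4)*(b - 1)*(b^2 + 2*b - 3) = (b - 4)*(b - 1)^2*(b + 3)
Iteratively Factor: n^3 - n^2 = (n)*(n^2 - n) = n*(n - 1)*(n)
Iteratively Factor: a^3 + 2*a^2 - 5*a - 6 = (a + 1)*(a^2 + a - 6) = (a - 2)*(a + 1)*(a + 3)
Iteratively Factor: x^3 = (x)*(x^2) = x^2*(x)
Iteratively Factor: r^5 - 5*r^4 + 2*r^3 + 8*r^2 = (r + 1)*(r^4 - 6*r^3 + 8*r^2) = r*(r + 1)*(r^3 - 6*r^2 + 8*r) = r*(r - 2)*(r + 1)*(r^2 - 4*r) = r^2*(r - 2)*(r + 1)*(r - 4)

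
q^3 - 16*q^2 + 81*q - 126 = (q - 7)*(q - 6)*(q - 3)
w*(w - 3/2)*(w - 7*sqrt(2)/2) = w^3 - 7*sqrt(2)*w^2/2 - 3*w^2/2 + 21*sqrt(2)*w/4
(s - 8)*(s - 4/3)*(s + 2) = s^3 - 22*s^2/3 - 8*s + 64/3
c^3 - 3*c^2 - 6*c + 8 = (c - 4)*(c - 1)*(c + 2)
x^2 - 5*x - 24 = (x - 8)*(x + 3)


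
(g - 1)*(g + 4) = g^2 + 3*g - 4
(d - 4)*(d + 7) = d^2 + 3*d - 28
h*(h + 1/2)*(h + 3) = h^3 + 7*h^2/2 + 3*h/2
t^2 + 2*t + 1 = (t + 1)^2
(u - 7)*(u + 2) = u^2 - 5*u - 14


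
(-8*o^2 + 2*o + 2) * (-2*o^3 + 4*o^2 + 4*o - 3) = 16*o^5 - 36*o^4 - 28*o^3 + 40*o^2 + 2*o - 6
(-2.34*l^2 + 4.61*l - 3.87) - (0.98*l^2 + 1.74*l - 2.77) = -3.32*l^2 + 2.87*l - 1.1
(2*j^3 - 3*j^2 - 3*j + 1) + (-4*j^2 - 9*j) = 2*j^3 - 7*j^2 - 12*j + 1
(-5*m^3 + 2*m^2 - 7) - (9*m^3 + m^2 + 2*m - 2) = -14*m^3 + m^2 - 2*m - 5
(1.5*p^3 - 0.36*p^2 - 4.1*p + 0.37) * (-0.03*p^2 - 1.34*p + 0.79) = -0.045*p^5 - 1.9992*p^4 + 1.7904*p^3 + 5.1985*p^2 - 3.7348*p + 0.2923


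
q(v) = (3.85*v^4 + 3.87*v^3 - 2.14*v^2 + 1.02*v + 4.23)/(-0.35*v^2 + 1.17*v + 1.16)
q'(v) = (0.7*v - 1.17)*(3.85*v^4 + 3.87*v^3 - 2.14*v^2 + 1.02*v + 4.23)/(-0.35*v^2 + 1.17*v + 1.16)^2 + (15.4*v^3 + 11.61*v^2 - 4.28*v + 1.02)/(-0.35*v^2 + 1.17*v + 1.16) = (-2.695*v^5 + 12.159*v^4 + 26.9198*v^3 + 11.3208*v^2 - 2.0038*v - 3.7659)/(0.1225*v^4 - 0.819*v^3 + 0.5569*v^2 + 2.7144*v + 1.3456)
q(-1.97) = -8.91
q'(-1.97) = 16.18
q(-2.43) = -18.09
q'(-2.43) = 23.75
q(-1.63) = -4.35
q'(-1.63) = 10.61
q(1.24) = 9.02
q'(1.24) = 19.40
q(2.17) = 59.14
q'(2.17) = 109.42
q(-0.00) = 3.65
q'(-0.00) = -2.80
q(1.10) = 6.70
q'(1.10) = 13.93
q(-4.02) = -78.22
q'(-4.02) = 52.50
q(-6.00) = -220.73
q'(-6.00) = 91.90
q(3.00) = 266.03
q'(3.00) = 497.29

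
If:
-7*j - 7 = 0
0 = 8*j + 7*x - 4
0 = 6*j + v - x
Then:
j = -1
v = 54/7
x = 12/7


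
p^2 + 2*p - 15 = (p - 3)*(p + 5)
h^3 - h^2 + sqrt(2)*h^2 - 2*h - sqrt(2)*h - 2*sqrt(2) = (h - 2)*(h + 1)*(h + sqrt(2))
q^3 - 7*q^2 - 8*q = q*(q - 8)*(q + 1)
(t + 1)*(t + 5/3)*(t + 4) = t^3 + 20*t^2/3 + 37*t/3 + 20/3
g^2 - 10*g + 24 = (g - 6)*(g - 4)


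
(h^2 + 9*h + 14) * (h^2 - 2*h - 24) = h^4 + 7*h^3 - 28*h^2 - 244*h - 336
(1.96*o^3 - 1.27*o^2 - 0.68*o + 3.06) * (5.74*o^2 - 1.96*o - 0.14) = 11.2504*o^5 - 11.1314*o^4 - 1.6884*o^3 + 19.075*o^2 - 5.9024*o - 0.4284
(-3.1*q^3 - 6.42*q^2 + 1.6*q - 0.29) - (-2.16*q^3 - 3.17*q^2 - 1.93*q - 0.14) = -0.94*q^3 - 3.25*q^2 + 3.53*q - 0.15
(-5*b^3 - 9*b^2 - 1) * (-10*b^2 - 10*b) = 50*b^5 + 140*b^4 + 90*b^3 + 10*b^2 + 10*b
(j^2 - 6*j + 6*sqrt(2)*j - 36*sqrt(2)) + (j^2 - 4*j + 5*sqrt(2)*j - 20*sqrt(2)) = 2*j^2 - 10*j + 11*sqrt(2)*j - 56*sqrt(2)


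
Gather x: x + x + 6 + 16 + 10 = 2*x + 32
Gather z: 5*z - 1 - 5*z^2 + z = -5*z^2 + 6*z - 1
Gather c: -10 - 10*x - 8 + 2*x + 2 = -8*x - 16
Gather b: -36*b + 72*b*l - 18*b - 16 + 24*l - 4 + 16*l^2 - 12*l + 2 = b*(72*l - 54) + 16*l^2 + 12*l - 18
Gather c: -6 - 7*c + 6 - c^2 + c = -c^2 - 6*c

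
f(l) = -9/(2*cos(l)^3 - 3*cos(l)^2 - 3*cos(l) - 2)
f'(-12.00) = 0.61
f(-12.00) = 1.65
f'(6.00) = -0.24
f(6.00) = 1.53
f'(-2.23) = 6.82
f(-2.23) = 5.15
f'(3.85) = 5.42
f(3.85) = 3.87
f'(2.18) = -6.58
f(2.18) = 5.49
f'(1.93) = 0.64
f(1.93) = 6.41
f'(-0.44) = -0.42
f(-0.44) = 1.58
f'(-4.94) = 4.51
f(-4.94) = 3.21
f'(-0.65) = -0.78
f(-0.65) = 1.70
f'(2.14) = -6.10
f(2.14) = 5.74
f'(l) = -9*(6*sin(l)*cos(l)^2 - 6*sin(l)*cos(l) - 3*sin(l))/(2*cos(l)^3 - 3*cos(l)^2 - 3*cos(l) - 2)^2 = 108*(2*cos(l) - cos(2*l))*sin(l)/(3*cos(l) + 3*cos(2*l) - cos(3*l) + 7)^2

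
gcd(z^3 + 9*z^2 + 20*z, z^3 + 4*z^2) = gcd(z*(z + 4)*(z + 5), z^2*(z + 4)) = z^2 + 4*z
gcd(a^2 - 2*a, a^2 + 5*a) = a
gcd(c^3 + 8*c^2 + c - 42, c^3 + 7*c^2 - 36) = c^2 + c - 6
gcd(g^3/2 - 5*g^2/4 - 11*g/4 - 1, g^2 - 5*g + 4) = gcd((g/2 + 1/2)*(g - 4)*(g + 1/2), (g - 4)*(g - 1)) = g - 4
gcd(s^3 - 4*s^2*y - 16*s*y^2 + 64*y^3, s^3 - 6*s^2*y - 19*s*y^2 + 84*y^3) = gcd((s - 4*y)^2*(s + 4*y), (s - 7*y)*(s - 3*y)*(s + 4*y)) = s + 4*y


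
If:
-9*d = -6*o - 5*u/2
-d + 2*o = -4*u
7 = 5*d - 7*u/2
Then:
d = 133/137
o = 469/274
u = -84/137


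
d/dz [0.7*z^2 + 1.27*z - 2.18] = 1.4*z + 1.27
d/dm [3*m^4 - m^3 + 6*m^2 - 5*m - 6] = 12*m^3 - 3*m^2 + 12*m - 5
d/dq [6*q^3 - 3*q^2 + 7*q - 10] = 18*q^2 - 6*q + 7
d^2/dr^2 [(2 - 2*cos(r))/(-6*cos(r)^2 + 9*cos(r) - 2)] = 2*(81*(1 - cos(2*r))^2*cos(r) - 45*(1 - cos(2*r))^2/2 - 541*cos(r)/2 + 21*cos(2*r)/2 + 153*cos(3*r)/2 - 18*cos(5*r) + 405/2)/(9*cos(r) - 3*cos(2*r) - 5)^3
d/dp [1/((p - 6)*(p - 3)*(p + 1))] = (-(p - 6)*(p - 3) - (p - 6)*(p + 1) - (p - 3)*(p + 1))/((p - 6)^2*(p - 3)^2*(p + 1)^2)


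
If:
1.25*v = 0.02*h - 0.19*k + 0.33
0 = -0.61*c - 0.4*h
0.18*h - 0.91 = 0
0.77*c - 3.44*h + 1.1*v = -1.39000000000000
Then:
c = -3.32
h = 5.06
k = -108.70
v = 16.87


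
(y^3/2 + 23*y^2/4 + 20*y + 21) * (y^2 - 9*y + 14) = y^5/2 + 5*y^4/4 - 99*y^3/4 - 157*y^2/2 + 91*y + 294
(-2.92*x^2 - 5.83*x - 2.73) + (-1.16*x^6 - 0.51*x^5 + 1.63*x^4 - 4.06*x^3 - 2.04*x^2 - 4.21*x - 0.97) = -1.16*x^6 - 0.51*x^5 + 1.63*x^4 - 4.06*x^3 - 4.96*x^2 - 10.04*x - 3.7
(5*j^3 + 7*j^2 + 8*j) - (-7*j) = 5*j^3 + 7*j^2 + 15*j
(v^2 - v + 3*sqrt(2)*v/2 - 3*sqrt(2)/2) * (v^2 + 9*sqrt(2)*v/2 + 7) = v^4 - v^3 + 6*sqrt(2)*v^3 - 6*sqrt(2)*v^2 + 41*v^2/2 - 41*v/2 + 21*sqrt(2)*v/2 - 21*sqrt(2)/2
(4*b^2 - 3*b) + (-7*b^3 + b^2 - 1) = -7*b^3 + 5*b^2 - 3*b - 1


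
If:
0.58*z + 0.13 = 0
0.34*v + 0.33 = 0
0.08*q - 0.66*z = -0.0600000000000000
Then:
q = -2.60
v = -0.97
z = -0.22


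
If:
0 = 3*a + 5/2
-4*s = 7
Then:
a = -5/6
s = -7/4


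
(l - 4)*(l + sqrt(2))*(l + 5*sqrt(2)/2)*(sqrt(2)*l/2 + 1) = sqrt(2)*l^4/2 - 2*sqrt(2)*l^3 + 9*l^3/2 - 18*l^2 + 6*sqrt(2)*l^2 - 24*sqrt(2)*l + 5*l - 20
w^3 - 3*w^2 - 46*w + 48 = (w - 8)*(w - 1)*(w + 6)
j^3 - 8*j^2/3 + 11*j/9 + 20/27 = (j - 5/3)*(j - 4/3)*(j + 1/3)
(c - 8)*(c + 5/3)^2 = c^3 - 14*c^2/3 - 215*c/9 - 200/9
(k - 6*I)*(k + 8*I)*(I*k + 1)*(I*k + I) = -k^4 - k^3 - I*k^3 - 50*k^2 - I*k^2 - 50*k + 48*I*k + 48*I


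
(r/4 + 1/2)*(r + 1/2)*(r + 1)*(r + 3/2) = r^4/4 + 5*r^3/4 + 35*r^2/16 + 25*r/16 + 3/8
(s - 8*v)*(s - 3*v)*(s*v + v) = s^3*v - 11*s^2*v^2 + s^2*v + 24*s*v^3 - 11*s*v^2 + 24*v^3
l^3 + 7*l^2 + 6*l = l*(l + 1)*(l + 6)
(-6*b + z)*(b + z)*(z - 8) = -6*b^2*z + 48*b^2 - 5*b*z^2 + 40*b*z + z^3 - 8*z^2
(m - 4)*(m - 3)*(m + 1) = m^3 - 6*m^2 + 5*m + 12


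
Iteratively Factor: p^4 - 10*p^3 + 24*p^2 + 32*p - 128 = (p + 2)*(p^3 - 12*p^2 + 48*p - 64) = (p - 4)*(p + 2)*(p^2 - 8*p + 16) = (p - 4)^2*(p + 2)*(p - 4)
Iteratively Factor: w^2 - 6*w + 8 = (w - 2)*(w - 4)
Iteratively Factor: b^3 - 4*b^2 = (b - 4)*(b^2) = b*(b - 4)*(b)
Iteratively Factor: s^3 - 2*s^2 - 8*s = (s)*(s^2 - 2*s - 8) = s*(s - 4)*(s + 2)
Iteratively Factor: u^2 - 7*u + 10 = (u - 5)*(u - 2)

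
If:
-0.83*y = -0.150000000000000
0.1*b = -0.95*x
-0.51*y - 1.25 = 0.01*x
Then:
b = 1275.06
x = -134.22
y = 0.18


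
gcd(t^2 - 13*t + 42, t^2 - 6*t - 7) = t - 7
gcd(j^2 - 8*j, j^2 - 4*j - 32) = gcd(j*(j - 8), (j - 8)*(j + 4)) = j - 8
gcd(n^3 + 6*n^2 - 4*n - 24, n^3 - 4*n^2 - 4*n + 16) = n^2 - 4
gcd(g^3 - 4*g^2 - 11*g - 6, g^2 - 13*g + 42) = g - 6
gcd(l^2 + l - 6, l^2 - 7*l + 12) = 1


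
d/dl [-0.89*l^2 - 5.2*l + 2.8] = -1.78*l - 5.2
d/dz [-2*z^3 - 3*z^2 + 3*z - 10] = -6*z^2 - 6*z + 3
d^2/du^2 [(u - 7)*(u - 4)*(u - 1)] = 6*u - 24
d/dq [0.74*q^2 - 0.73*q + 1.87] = 1.48*q - 0.73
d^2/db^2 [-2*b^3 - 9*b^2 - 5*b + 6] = -12*b - 18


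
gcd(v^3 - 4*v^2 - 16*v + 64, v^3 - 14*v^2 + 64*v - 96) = v^2 - 8*v + 16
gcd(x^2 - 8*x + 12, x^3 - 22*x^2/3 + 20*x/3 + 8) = x^2 - 8*x + 12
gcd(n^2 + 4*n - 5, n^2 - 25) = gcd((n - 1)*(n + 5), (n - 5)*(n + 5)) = n + 5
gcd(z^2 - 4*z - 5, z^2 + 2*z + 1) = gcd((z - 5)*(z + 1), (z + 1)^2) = z + 1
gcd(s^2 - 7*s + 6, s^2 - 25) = 1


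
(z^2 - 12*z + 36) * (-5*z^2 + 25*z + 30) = -5*z^4 + 85*z^3 - 450*z^2 + 540*z + 1080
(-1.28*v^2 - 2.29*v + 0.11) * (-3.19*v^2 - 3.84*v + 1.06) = 4.0832*v^4 + 12.2203*v^3 + 7.0859*v^2 - 2.8498*v + 0.1166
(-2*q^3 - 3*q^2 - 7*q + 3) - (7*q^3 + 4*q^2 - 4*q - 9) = -9*q^3 - 7*q^2 - 3*q + 12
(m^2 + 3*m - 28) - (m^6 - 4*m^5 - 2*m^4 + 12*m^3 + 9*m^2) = -m^6 + 4*m^5 + 2*m^4 - 12*m^3 - 8*m^2 + 3*m - 28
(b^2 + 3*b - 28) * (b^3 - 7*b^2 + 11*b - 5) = b^5 - 4*b^4 - 38*b^3 + 224*b^2 - 323*b + 140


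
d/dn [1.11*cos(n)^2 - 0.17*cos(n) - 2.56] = (0.17 - 2.22*cos(n))*sin(n)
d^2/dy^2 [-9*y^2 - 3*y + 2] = -18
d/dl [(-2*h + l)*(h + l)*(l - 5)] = -2*h^2 - 2*h*l + 5*h + 3*l^2 - 10*l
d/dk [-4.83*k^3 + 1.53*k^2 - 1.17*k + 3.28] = -14.49*k^2 + 3.06*k - 1.17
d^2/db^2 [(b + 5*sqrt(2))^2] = 2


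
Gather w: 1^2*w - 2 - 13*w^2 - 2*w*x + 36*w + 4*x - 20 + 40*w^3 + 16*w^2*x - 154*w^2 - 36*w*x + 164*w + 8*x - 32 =40*w^3 + w^2*(16*x - 167) + w*(201 - 38*x) + 12*x - 54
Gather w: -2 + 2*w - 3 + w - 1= 3*w - 6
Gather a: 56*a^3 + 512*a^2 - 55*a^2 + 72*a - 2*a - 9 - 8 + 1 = 56*a^3 + 457*a^2 + 70*a - 16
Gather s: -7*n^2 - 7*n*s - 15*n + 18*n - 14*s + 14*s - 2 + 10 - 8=-7*n^2 - 7*n*s + 3*n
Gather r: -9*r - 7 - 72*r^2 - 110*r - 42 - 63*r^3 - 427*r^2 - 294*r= -63*r^3 - 499*r^2 - 413*r - 49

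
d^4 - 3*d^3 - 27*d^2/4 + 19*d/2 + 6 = (d - 4)*(d - 3/2)*(d + 1/2)*(d + 2)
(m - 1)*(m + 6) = m^2 + 5*m - 6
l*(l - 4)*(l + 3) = l^3 - l^2 - 12*l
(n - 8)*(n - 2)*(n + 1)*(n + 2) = n^4 - 7*n^3 - 12*n^2 + 28*n + 32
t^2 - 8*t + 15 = (t - 5)*(t - 3)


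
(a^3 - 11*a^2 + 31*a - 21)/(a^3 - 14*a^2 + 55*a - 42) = (a - 3)/(a - 6)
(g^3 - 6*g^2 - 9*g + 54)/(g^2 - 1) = (g^3 - 6*g^2 - 9*g + 54)/(g^2 - 1)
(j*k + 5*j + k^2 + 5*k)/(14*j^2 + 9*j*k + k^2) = (j*k + 5*j + k^2 + 5*k)/(14*j^2 + 9*j*k + k^2)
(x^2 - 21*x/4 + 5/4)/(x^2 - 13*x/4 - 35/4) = (4*x - 1)/(4*x + 7)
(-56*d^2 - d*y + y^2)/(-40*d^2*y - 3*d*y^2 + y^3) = (7*d + y)/(y*(5*d + y))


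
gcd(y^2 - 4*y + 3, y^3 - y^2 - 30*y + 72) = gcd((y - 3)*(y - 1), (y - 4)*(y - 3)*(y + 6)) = y - 3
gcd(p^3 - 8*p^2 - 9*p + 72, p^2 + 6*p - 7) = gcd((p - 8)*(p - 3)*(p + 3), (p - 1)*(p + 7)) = 1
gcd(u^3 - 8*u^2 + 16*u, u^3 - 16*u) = u^2 - 4*u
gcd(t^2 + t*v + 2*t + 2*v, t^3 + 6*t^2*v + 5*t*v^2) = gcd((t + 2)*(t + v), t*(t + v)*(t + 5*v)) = t + v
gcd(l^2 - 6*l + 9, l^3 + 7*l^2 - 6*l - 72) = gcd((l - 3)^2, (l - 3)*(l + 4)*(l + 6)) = l - 3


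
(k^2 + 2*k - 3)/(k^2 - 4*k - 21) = (k - 1)/(k - 7)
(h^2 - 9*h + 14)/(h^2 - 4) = (h - 7)/(h + 2)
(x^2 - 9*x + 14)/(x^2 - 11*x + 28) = (x - 2)/(x - 4)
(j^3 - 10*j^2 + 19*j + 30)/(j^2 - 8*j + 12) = (j^2 - 4*j - 5)/(j - 2)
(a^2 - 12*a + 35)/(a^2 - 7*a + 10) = (a - 7)/(a - 2)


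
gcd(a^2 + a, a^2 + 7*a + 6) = a + 1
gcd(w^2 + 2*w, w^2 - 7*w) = w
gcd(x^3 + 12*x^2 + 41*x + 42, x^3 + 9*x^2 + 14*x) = x^2 + 9*x + 14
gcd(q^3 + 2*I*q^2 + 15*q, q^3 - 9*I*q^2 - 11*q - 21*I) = q - 3*I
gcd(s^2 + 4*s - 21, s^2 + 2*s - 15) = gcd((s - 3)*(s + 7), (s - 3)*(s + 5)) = s - 3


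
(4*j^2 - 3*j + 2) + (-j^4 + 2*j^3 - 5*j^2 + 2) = -j^4 + 2*j^3 - j^2 - 3*j + 4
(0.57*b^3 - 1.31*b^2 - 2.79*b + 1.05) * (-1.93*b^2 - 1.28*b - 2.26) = -1.1001*b^5 + 1.7987*b^4 + 5.7733*b^3 + 4.5053*b^2 + 4.9614*b - 2.373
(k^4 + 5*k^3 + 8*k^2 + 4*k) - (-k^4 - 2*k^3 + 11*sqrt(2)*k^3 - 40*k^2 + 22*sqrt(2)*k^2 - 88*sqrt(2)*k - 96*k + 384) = 2*k^4 - 11*sqrt(2)*k^3 + 7*k^3 - 22*sqrt(2)*k^2 + 48*k^2 + 100*k + 88*sqrt(2)*k - 384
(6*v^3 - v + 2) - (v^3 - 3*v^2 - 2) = 5*v^3 + 3*v^2 - v + 4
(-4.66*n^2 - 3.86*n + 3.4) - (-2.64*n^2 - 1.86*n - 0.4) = -2.02*n^2 - 2.0*n + 3.8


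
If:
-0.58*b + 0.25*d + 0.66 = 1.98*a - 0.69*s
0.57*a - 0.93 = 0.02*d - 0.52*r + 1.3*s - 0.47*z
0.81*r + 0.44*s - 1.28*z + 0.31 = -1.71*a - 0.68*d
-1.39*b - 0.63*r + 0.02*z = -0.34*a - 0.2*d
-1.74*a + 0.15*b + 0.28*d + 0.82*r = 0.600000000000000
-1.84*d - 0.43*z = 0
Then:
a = -2.69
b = 2.27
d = 2.03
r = -6.08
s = -7.50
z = -8.70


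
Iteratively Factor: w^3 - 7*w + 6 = (w - 2)*(w^2 + 2*w - 3) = (w - 2)*(w - 1)*(w + 3)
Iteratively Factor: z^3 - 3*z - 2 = (z - 2)*(z^2 + 2*z + 1) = (z - 2)*(z + 1)*(z + 1)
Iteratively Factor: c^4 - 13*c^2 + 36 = (c - 2)*(c^3 + 2*c^2 - 9*c - 18) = (c - 3)*(c - 2)*(c^2 + 5*c + 6) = (c - 3)*(c - 2)*(c + 3)*(c + 2)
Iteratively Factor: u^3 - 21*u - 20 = (u + 1)*(u^2 - u - 20) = (u - 5)*(u + 1)*(u + 4)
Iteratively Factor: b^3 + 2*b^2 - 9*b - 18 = (b + 2)*(b^2 - 9) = (b - 3)*(b + 2)*(b + 3)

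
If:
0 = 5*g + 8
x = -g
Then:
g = -8/5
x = 8/5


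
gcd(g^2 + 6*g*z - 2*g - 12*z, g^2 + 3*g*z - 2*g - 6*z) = g - 2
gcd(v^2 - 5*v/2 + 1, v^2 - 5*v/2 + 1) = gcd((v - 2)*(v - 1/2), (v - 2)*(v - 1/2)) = v^2 - 5*v/2 + 1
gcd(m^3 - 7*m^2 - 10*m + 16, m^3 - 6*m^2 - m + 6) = m - 1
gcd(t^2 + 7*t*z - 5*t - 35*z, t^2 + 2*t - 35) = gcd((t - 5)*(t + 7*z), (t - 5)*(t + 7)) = t - 5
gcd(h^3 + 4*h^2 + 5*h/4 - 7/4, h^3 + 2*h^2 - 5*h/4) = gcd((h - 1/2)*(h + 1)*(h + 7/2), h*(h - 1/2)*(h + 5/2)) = h - 1/2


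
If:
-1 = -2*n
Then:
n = 1/2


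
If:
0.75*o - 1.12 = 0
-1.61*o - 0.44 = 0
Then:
No Solution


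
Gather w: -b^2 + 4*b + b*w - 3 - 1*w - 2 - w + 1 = -b^2 + 4*b + w*(b - 2) - 4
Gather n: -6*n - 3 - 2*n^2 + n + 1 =-2*n^2 - 5*n - 2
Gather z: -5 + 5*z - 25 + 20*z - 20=25*z - 50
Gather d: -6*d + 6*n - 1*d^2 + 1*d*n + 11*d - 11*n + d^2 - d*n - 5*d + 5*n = 0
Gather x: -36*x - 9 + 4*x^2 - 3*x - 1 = 4*x^2 - 39*x - 10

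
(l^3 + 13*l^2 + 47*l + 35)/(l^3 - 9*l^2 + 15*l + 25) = (l^2 + 12*l + 35)/(l^2 - 10*l + 25)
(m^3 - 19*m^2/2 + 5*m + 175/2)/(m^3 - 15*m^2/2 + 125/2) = (m - 7)/(m - 5)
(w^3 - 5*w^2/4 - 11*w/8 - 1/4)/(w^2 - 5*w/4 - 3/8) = (2*w^2 - 3*w - 2)/(2*w - 3)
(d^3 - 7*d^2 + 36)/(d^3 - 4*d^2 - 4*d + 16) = (d^2 - 9*d + 18)/(d^2 - 6*d + 8)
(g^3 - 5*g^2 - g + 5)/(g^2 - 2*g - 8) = (-g^3 + 5*g^2 + g - 5)/(-g^2 + 2*g + 8)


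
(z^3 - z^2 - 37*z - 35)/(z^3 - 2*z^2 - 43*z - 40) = (z - 7)/(z - 8)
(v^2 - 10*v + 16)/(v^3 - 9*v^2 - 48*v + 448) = (v - 2)/(v^2 - v - 56)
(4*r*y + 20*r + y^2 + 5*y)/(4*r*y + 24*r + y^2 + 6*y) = (y + 5)/(y + 6)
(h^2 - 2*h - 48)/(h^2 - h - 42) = (h - 8)/(h - 7)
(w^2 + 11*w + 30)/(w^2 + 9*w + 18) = (w + 5)/(w + 3)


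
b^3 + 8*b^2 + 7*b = b*(b + 1)*(b + 7)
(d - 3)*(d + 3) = d^2 - 9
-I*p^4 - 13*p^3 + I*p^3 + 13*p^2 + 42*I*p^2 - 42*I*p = p*(p - 7*I)*(p - 6*I)*(-I*p + I)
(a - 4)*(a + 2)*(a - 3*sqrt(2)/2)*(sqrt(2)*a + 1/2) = sqrt(2)*a^4 - 2*sqrt(2)*a^3 - 5*a^3/2 - 35*sqrt(2)*a^2/4 + 5*a^2 + 3*sqrt(2)*a/2 + 20*a + 6*sqrt(2)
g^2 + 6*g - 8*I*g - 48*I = (g + 6)*(g - 8*I)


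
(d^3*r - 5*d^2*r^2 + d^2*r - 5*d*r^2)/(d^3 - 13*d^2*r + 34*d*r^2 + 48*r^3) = d*r*(d^2 - 5*d*r + d - 5*r)/(d^3 - 13*d^2*r + 34*d*r^2 + 48*r^3)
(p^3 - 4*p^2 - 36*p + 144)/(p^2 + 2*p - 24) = p - 6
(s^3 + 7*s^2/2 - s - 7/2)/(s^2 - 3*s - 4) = (2*s^2 + 5*s - 7)/(2*(s - 4))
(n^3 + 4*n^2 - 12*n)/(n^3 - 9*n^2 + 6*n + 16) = n*(n + 6)/(n^2 - 7*n - 8)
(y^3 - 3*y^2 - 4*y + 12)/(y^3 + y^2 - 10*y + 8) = (y^2 - y - 6)/(y^2 + 3*y - 4)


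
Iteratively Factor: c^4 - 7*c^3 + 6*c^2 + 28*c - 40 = (c - 2)*(c^3 - 5*c^2 - 4*c + 20) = (c - 2)^2*(c^2 - 3*c - 10) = (c - 5)*(c - 2)^2*(c + 2)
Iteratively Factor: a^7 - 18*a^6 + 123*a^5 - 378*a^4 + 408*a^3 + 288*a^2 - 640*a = (a - 4)*(a^6 - 14*a^5 + 67*a^4 - 110*a^3 - 32*a^2 + 160*a) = (a - 4)^2*(a^5 - 10*a^4 + 27*a^3 - 2*a^2 - 40*a) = (a - 4)^2*(a - 2)*(a^4 - 8*a^3 + 11*a^2 + 20*a) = a*(a - 4)^2*(a - 2)*(a^3 - 8*a^2 + 11*a + 20) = a*(a - 4)^2*(a - 2)*(a + 1)*(a^2 - 9*a + 20) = a*(a - 4)^3*(a - 2)*(a + 1)*(a - 5)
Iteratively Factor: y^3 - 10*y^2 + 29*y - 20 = (y - 5)*(y^2 - 5*y + 4) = (y - 5)*(y - 4)*(y - 1)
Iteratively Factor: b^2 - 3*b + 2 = (b - 2)*(b - 1)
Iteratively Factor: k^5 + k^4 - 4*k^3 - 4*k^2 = (k + 1)*(k^4 - 4*k^2) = (k - 2)*(k + 1)*(k^3 + 2*k^2) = (k - 2)*(k + 1)*(k + 2)*(k^2) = k*(k - 2)*(k + 1)*(k + 2)*(k)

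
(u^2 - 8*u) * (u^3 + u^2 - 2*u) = u^5 - 7*u^4 - 10*u^3 + 16*u^2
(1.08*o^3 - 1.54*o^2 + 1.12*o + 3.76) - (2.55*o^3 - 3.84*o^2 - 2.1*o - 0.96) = -1.47*o^3 + 2.3*o^2 + 3.22*o + 4.72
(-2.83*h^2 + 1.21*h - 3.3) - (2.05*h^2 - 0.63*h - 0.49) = -4.88*h^2 + 1.84*h - 2.81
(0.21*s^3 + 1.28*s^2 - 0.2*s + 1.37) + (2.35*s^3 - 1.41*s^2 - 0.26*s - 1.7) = 2.56*s^3 - 0.13*s^2 - 0.46*s - 0.33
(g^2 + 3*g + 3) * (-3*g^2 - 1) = -3*g^4 - 9*g^3 - 10*g^2 - 3*g - 3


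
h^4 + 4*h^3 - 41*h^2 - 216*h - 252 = (h - 7)*(h + 2)*(h + 3)*(h + 6)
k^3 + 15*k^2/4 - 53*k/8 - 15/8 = (k - 3/2)*(k + 1/4)*(k + 5)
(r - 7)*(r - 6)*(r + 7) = r^3 - 6*r^2 - 49*r + 294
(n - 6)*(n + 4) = n^2 - 2*n - 24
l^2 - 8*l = l*(l - 8)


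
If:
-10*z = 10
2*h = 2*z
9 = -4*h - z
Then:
No Solution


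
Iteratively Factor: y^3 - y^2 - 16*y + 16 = (y - 4)*(y^2 + 3*y - 4) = (y - 4)*(y - 1)*(y + 4)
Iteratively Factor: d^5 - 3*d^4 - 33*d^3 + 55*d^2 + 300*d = (d + 3)*(d^4 - 6*d^3 - 15*d^2 + 100*d) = (d - 5)*(d + 3)*(d^3 - d^2 - 20*d) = (d - 5)^2*(d + 3)*(d^2 + 4*d) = d*(d - 5)^2*(d + 3)*(d + 4)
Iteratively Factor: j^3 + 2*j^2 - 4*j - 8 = (j - 2)*(j^2 + 4*j + 4) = (j - 2)*(j + 2)*(j + 2)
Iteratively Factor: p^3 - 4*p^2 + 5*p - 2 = (p - 1)*(p^2 - 3*p + 2) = (p - 1)^2*(p - 2)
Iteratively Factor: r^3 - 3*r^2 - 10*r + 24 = (r - 2)*(r^2 - r - 12) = (r - 2)*(r + 3)*(r - 4)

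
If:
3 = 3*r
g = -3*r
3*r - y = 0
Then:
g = -3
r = 1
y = 3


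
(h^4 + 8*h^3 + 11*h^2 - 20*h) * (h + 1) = h^5 + 9*h^4 + 19*h^3 - 9*h^2 - 20*h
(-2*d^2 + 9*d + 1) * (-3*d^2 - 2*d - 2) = 6*d^4 - 23*d^3 - 17*d^2 - 20*d - 2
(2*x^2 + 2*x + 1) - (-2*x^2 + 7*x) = 4*x^2 - 5*x + 1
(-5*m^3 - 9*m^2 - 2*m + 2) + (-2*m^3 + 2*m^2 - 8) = -7*m^3 - 7*m^2 - 2*m - 6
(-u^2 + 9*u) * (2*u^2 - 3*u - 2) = -2*u^4 + 21*u^3 - 25*u^2 - 18*u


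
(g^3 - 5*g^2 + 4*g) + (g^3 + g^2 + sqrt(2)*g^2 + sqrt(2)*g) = 2*g^3 - 4*g^2 + sqrt(2)*g^2 + sqrt(2)*g + 4*g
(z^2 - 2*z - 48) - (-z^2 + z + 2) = 2*z^2 - 3*z - 50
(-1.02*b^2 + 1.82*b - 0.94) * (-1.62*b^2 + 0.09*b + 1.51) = 1.6524*b^4 - 3.0402*b^3 + 0.1464*b^2 + 2.6636*b - 1.4194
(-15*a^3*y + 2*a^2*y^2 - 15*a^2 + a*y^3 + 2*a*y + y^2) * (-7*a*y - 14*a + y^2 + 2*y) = 105*a^4*y^2 + 210*a^4*y - 29*a^3*y^3 - 58*a^3*y^2 + 105*a^3*y + 210*a^3 - 5*a^2*y^4 - 10*a^2*y^3 - 29*a^2*y^2 - 58*a^2*y + a*y^5 + 2*a*y^4 - 5*a*y^3 - 10*a*y^2 + y^4 + 2*y^3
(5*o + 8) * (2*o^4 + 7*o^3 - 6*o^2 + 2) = 10*o^5 + 51*o^4 + 26*o^3 - 48*o^2 + 10*o + 16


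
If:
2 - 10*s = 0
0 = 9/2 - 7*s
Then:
No Solution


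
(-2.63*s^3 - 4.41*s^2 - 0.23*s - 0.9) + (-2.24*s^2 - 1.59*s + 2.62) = -2.63*s^3 - 6.65*s^2 - 1.82*s + 1.72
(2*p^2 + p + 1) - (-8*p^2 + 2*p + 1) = 10*p^2 - p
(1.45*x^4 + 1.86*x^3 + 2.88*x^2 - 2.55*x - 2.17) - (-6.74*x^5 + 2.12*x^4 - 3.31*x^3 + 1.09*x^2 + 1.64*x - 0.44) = 6.74*x^5 - 0.67*x^4 + 5.17*x^3 + 1.79*x^2 - 4.19*x - 1.73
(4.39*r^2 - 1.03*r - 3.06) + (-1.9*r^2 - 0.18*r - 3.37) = 2.49*r^2 - 1.21*r - 6.43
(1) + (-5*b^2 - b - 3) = -5*b^2 - b - 2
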